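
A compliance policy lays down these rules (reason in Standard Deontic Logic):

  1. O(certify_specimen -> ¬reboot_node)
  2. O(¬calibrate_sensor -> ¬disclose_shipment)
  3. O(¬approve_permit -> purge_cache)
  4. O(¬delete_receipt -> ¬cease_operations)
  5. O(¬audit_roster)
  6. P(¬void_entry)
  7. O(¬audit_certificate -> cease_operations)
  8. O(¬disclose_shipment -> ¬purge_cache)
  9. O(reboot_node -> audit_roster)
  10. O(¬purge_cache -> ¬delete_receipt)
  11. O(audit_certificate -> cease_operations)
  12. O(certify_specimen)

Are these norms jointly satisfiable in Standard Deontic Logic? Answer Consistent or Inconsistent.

Premise 9 is O(reboot_node -> audit_roster), but O(reboot_node) is not derivable from the premises, so it does not yield O(audit_roster).
So O(audit_roster) is not derivable, and the apparent clash with O(¬audit_roster) does not arise.
A world satisfying every obligation exists (e.g. approve_permit=false, audit_certificate=false, audit_roster=false, calibrate_sensor=true, cease_operations=true, certify_specimen=true, delete_receipt=true, disclose_shipment=true, purge_cache=true, reboot_node=false, void_entry=false); no atom is both obligatory and forbidden, so the set is consistent.

Consistent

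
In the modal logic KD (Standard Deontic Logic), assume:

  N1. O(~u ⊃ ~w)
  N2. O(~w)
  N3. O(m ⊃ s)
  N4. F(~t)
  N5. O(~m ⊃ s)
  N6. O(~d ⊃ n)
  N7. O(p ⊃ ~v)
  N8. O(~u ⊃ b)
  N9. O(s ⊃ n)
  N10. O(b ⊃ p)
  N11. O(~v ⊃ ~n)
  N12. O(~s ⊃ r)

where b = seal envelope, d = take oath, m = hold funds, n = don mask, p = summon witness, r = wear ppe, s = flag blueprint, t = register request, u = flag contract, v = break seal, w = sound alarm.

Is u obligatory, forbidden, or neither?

Obligatory

Premises 5 and 3 are O(~m ⊃ s) and O(m ⊃ s); every ideal world satisfies ~m or m, so in either case s holds — hence O(s).
With premise 9, O(s ⊃ n), the K-axiom yields O(n).
The contrapositive of premise 11 (O(~v ⊃ ~n)) is O(n ⊃ v), and O(n) is already established, so O(v).
Premise 7 is O(p ⊃ ~v); contrapositively O(v ⊃ ~p). Since O(v) holds, K gives O(~p).
Premise 10 is O(b ⊃ p); contrapositively O(~p ⊃ ~b). Since O(~p) holds, K gives O(~b).
The contrapositive of premise 8 (O(~u ⊃ b)) is O(~b ⊃ u), and O(~b) is already established, so O(u).
Premises 1, 2, 4, 6, 12 do not contribute to this derivation.
Hence u is obligatory.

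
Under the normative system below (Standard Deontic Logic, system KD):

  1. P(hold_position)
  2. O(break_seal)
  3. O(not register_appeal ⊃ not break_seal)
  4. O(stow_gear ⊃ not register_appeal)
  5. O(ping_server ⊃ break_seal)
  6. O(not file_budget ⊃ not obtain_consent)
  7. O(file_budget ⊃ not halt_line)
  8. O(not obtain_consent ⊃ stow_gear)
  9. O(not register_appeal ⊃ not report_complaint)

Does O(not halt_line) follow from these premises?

Yes

Premise 2 gives O(break_seal).
Premise 3 is O(not register_appeal ⊃ not break_seal); contrapositively O(break_seal ⊃ register_appeal). Since O(break_seal) holds, K gives O(register_appeal).
Premise 4, O(stow_gear ⊃ not register_appeal), contraposes to O(register_appeal ⊃ not stow_gear); with O(register_appeal) we get O(not stow_gear).
Premise 8 is O(not obtain_consent ⊃ stow_gear); contrapositively O(not stow_gear ⊃ obtain_consent). Since O(not stow_gear) holds, K gives O(obtain_consent).
The contrapositive of premise 6 (O(not file_budget ⊃ not obtain_consent)) is O(obtain_consent ⊃ file_budget), and O(obtain_consent) is already established, so O(file_budget).
Applying K to premise 7 (O(file_budget ⊃ not halt_line)) and O(file_budget) yields O(not halt_line).
Premises 1, 5, 9 do not contribute to this derivation.
So O(not halt_line) follows.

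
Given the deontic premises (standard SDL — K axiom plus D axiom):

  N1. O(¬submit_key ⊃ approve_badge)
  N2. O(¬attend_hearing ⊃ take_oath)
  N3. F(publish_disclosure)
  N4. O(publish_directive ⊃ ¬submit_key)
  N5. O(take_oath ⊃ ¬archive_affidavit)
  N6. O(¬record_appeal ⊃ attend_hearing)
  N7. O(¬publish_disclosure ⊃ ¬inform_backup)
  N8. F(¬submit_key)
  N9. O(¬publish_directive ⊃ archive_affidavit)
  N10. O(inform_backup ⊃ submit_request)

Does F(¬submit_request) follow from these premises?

No

Premise 10 is O(inform_backup ⊃ submit_request), but O(inform_backup) is not derivable from the premises, so it does not yield O(submit_request).
No other premise forces O(submit_request). An ideal world satisfying every premise can still have ¬submit_request true, so F(¬submit_request) is not derivable.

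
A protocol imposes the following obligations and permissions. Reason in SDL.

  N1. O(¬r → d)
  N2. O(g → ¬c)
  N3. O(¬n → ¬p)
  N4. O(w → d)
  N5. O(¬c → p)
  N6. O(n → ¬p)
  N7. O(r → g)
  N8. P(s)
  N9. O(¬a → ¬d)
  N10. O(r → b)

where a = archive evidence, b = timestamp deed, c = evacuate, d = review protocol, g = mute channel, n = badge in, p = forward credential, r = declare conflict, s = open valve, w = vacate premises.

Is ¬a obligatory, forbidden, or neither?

Forbidden

Premises 3 and 6 are O(¬n → ¬p) and O(n → ¬p); every ideal world satisfies ¬n or n, so in either case ¬p holds — hence O(¬p).
The contrapositive of premise 5 (O(¬c → p)) is O(¬p → c), and O(¬p) is already established, so O(c).
Premise 2, O(g → ¬c), contraposes to O(c → ¬g); with O(c) we get O(¬g).
The contrapositive of premise 7 (O(r → g)) is O(¬g → ¬r), and O(¬g) is already established, so O(¬r).
From O(¬r) and premise 1, O(¬r → d), we obtain O(d).
Premise 9 is O(¬a → ¬d); contrapositively O(d → a). Since O(d) holds, K gives O(a).
Premises 4, 8, 10 do not contribute to this derivation.
Thus O(a), which is F(¬a): ¬a is forbidden.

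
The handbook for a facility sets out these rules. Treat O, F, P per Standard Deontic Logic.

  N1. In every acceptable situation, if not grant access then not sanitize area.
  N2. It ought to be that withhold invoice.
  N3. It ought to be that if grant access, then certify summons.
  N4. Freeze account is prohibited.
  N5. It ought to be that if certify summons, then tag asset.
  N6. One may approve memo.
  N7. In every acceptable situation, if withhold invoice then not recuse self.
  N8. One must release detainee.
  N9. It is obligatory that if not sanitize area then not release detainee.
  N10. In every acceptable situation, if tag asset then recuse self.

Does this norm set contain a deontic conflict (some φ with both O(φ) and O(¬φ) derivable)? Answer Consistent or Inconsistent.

Premise 8 gives O(release_detainee).
Premise 9 is O(¬sanitize_area → ¬release_detainee); contrapositively O(release_detainee → sanitize_area). Since O(release_detainee) holds, K gives O(sanitize_area).
The contrapositive of premise 1 (O(¬grant_access → ¬sanitize_area)) is O(sanitize_area → grant_access), and O(sanitize_area) is already established, so O(grant_access).
Applying K to premise 3 (O(grant_access → certify_summons)) and O(grant_access) yields O(certify_summons).
With premise 5, O(certify_summons → tag_asset), the K-axiom yields O(tag_asset).
From O(tag_asset) and premise 10, O(tag_asset → recuse_self), we obtain O(recuse_self).
The contrapositive of premise 7 (O(withhold_invoice → ¬recuse_self)) is O(recuse_self → ¬withhold_invoice), and O(recuse_self) is already established, so O(¬withhold_invoice).
But premise 2 directly asserts O(withhold_invoice).
We now have both O(¬withhold_invoice) and O(withhold_invoice) — withhold_invoice is simultaneously obligatory and forbidden, violating the D-axiom.

Inconsistent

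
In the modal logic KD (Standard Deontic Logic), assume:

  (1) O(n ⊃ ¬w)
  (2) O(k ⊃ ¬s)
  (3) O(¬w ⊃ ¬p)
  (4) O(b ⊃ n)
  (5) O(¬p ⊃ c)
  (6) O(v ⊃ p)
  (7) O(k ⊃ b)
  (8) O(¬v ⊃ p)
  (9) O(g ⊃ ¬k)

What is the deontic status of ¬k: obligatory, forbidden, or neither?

Premises 6 and 8 cover both cases: O(v ⊃ p) and O(¬v ⊃ p). Since v ∨ ¬v is a tautology, O(p) follows.
Premise 3 is O(¬w ⊃ ¬p); contrapositively O(p ⊃ w). Since O(p) holds, K gives O(w).
Premise 1 is O(n ⊃ ¬w); contrapositively O(w ⊃ ¬n). Since O(w) holds, K gives O(¬n).
The contrapositive of premise 4 (O(b ⊃ n)) is O(¬n ⊃ ¬b), and O(¬n) is already established, so O(¬b).
The contrapositive of premise 7 (O(k ⊃ b)) is O(¬b ⊃ ¬k), and O(¬b) is already established, so O(¬k).
Premises 2, 5, 9 do not contribute to this derivation.
Hence ¬k is obligatory.

Obligatory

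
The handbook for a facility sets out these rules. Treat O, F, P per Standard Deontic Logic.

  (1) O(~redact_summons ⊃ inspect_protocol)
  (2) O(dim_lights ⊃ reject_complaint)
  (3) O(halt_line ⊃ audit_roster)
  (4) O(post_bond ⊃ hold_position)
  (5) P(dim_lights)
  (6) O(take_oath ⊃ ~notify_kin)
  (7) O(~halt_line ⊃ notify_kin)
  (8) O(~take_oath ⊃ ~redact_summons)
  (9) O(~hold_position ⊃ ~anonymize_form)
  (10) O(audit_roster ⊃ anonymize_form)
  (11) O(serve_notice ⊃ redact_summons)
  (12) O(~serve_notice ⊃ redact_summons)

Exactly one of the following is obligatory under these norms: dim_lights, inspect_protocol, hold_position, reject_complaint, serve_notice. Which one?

hold_position

Premises 11 and 12 cover both cases: O(serve_notice ⊃ redact_summons) and O(~serve_notice ⊃ redact_summons). Since serve_notice ∨ ~serve_notice is a tautology, O(redact_summons) follows.
Premise 8, O(~take_oath ⊃ ~redact_summons), contraposes to O(redact_summons ⊃ take_oath); with O(redact_summons) we get O(take_oath).
Premise 6 is O(take_oath ⊃ ~notify_kin); since O(take_oath), deontic closure gives O(~notify_kin).
Premise 7, O(~halt_line ⊃ notify_kin), contraposes to O(~notify_kin ⊃ halt_line); with O(~notify_kin) we get O(halt_line).
From O(halt_line) and premise 3, O(halt_line ⊃ audit_roster), we obtain O(audit_roster).
Premise 10 is O(audit_roster ⊃ anonymize_form); since O(audit_roster), deontic closure gives O(anonymize_form).
Premise 9 is O(~hold_position ⊃ ~anonymize_form); contrapositively O(anonymize_form ⊃ hold_position). Since O(anonymize_form) holds, K gives O(hold_position).
So O(hold_position) holds — hold_position is obligatory. None of the other listed options is made obligatory by any chain of premises.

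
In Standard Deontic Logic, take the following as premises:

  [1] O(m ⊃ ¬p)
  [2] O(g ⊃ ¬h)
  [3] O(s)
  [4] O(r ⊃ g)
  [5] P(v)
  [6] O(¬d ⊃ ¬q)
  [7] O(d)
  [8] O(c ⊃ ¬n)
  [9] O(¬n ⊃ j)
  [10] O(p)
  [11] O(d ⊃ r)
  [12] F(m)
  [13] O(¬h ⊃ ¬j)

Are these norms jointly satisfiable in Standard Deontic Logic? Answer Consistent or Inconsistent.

Premise 1 is O(m ⊃ ¬p), but O(m) is not derivable from the premises, so it does not yield O(¬p).
So O(¬p) is not derivable, and the apparent clash with O(p) does not arise.
A world satisfying every obligation exists (e.g. c=false, d=true, g=true, h=false, j=false, m=false, n=true, p=true, q=false, r=true, s=true, v=false); no atom is both obligatory and forbidden, so the set is consistent.

Consistent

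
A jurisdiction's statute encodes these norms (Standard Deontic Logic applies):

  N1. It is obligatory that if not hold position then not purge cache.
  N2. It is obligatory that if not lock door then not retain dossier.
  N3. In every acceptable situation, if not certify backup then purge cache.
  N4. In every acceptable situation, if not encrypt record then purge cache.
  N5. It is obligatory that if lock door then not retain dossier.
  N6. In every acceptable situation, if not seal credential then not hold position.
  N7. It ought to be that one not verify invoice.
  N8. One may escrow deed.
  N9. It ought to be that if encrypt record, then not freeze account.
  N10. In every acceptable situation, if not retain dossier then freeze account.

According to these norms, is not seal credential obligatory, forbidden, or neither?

Forbidden

Premises 5 and 2 cover both cases: O(lock_door → ¬retain_dossier) and O(¬lock_door → ¬retain_dossier). Since lock_door ∨ ¬lock_door is a tautology, O(¬retain_dossier) follows.
With premise 10, O(¬retain_dossier → freeze_account), the K-axiom yields O(freeze_account).
The contrapositive of premise 9 (O(encrypt_record → ¬freeze_account)) is O(freeze_account → ¬encrypt_record), and O(freeze_account) is already established, so O(¬encrypt_record).
From O(¬encrypt_record) and premise 4, O(¬encrypt_record → purge_cache), we obtain O(purge_cache).
Premise 1, O(¬hold_position → ¬purge_cache), contraposes to O(purge_cache → hold_position); with O(purge_cache) we get O(hold_position).
The contrapositive of premise 6 (O(¬seal_credential → ¬hold_position)) is O(hold_position → seal_credential), and O(hold_position) is already established, so O(seal_credential).
Premises 3, 7, 8 do not contribute to this derivation.
Thus O(seal_credential), which is F(¬seal_credential): ¬seal_credential is forbidden.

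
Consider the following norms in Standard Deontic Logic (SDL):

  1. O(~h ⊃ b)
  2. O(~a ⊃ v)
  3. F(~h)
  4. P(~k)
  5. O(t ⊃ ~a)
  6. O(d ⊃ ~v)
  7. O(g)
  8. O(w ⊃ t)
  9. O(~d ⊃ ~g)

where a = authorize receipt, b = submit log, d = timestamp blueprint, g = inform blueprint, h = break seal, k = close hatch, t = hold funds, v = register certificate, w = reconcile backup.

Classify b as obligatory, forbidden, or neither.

Premise 1 is O(~h ⊃ b), but O(~h) is not derivable from the premises, so it does not yield O(b).
No premise or chain of K-axiom applications forces O(b), and none forces O(~b). So b is neither obligatory nor forbidden under these norms.

Neither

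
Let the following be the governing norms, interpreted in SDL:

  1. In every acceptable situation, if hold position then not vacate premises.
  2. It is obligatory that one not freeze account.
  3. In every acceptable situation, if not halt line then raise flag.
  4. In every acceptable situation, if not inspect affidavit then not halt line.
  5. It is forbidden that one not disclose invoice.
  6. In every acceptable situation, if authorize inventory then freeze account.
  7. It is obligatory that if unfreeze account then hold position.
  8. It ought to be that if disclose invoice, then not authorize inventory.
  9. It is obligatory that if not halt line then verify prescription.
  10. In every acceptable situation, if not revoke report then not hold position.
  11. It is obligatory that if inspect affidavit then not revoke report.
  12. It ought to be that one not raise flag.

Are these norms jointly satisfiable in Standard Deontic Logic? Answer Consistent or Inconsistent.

Consistent

Premise 6 is O(authorize_inventory → freeze_account), but O(authorize_inventory) is not derivable from the premises, so it does not yield O(freeze_account).
So O(freeze_account) is not derivable, and the apparent clash with O(¬freeze_account) does not arise.
A world satisfying every obligation exists (e.g. authorize_inventory=false, disclose_invoice=true, freeze_account=false, halt_line=true, hold_position=false, inspect_affidavit=true, raise_flag=false, revoke_report=false, unfreeze_account=false, vacate_premises=false, verify_prescription=false); no atom is both obligatory and forbidden, so the set is consistent.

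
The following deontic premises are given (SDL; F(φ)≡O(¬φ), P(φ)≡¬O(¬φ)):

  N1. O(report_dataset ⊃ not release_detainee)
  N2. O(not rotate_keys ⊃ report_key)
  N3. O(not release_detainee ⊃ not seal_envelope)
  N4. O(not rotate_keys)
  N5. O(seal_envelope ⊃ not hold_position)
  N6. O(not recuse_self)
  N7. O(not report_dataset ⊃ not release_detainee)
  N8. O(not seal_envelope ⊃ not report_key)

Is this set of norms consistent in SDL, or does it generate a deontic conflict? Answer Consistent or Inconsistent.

Premises 1 and 7 are O(report_dataset ⊃ not release_detainee) and O(not report_dataset ⊃ not release_detainee); every ideal world satisfies report_dataset or not report_dataset, so in either case not release_detainee holds — hence O(not release_detainee).
Applying K to premise 3 (O(not release_detainee ⊃ not seal_envelope)) and O(not release_detainee) yields O(not seal_envelope).
With premise 8, O(not seal_envelope ⊃ not report_key), the K-axiom yields O(not report_key).
Premise 2, O(not rotate_keys ⊃ report_key), contraposes to O(not report_key ⊃ rotate_keys); with O(not report_key) we get O(rotate_keys).
However, premise 4 gives O(not rotate_keys).
We now have both O(rotate_keys) and O(not rotate_keys) — rotate_keys is simultaneously obligatory and forbidden, violating the D-axiom.

Inconsistent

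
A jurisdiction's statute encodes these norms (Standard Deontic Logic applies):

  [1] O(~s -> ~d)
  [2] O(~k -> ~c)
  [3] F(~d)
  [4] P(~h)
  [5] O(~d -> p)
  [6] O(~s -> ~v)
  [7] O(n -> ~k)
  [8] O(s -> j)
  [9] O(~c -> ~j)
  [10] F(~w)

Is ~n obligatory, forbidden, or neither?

Premise 3, F(~d), is equivalent to O(d).
Premise 1 is O(~s -> ~d); contrapositively O(d -> s). Since O(d) holds, K gives O(s).
With premise 8, O(s -> j), the K-axiom yields O(j).
The contrapositive of premise 9 (O(~c -> ~j)) is O(j -> c), and O(j) is already established, so O(c).
Premise 2 is O(~k -> ~c); contrapositively O(c -> k). Since O(c) holds, K gives O(k).
The contrapositive of premise 7 (O(n -> ~k)) is O(k -> ~n), and O(k) is already established, so O(~n).
Premises 4, 5, 6, 10 do not contribute to this derivation.
Hence ~n is obligatory.

Obligatory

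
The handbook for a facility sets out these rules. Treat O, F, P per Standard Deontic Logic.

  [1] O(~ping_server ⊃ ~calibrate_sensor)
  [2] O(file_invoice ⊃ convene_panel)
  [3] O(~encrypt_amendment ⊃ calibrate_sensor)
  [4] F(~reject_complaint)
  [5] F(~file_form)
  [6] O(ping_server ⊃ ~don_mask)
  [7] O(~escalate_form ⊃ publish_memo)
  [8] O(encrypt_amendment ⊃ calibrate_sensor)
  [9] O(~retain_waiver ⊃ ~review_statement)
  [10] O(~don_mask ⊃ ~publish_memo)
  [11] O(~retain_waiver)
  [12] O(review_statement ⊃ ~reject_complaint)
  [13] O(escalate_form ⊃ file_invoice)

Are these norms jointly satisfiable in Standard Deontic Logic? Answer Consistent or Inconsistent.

Consistent

Premise 12 is O(review_statement ⊃ ~reject_complaint), but O(review_statement) is not derivable from the premises, so it does not yield O(~reject_complaint).
So O(~reject_complaint) is not derivable, and the apparent clash with O(reject_complaint) does not arise.
A world satisfying every obligation exists (e.g. calibrate_sensor=true, convene_panel=true, don_mask=false, encrypt_amendment=false, escalate_form=true, file_form=true, file_invoice=true, ping_server=true, publish_memo=false, reject_complaint=true, retain_waiver=false, review_statement=false); no atom is both obligatory and forbidden, so the set is consistent.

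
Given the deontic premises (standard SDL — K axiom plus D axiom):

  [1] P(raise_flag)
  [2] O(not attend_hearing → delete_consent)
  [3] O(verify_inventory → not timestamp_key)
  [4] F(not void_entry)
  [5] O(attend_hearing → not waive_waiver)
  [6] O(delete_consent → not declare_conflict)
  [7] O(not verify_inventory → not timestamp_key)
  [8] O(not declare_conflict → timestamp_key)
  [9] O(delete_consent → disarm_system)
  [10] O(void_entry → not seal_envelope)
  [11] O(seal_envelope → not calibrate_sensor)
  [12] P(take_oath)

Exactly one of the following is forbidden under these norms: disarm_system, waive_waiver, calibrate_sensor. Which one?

waive_waiver

Premises 3 and 7 are O(verify_inventory → not timestamp_key) and O(not verify_inventory → not timestamp_key); every ideal world satisfies verify_inventory or not verify_inventory, so in either case not timestamp_key holds — hence O(not timestamp_key).
The contrapositive of premise 8 (O(not declare_conflict → timestamp_key)) is O(not timestamp_key → declare_conflict), and O(not timestamp_key) is already established, so O(declare_conflict).
Premise 6 is O(delete_consent → not declare_conflict); contrapositively O(declare_conflict → not delete_consent). Since O(declare_conflict) holds, K gives O(not delete_consent).
The contrapositive of premise 2 (O(not attend_hearing → delete_consent)) is O(not delete_consent → attend_hearing), and O(not delete_consent) is already established, so O(attend_hearing).
Applying K to premise 5 (O(attend_hearing → not waive_waiver)) and O(attend_hearing) yields O(not waive_waiver).
So O(not waive_waiver) holds, i.e. waive_waiver is forbidden. None of the other listed options is forbidden under the premises.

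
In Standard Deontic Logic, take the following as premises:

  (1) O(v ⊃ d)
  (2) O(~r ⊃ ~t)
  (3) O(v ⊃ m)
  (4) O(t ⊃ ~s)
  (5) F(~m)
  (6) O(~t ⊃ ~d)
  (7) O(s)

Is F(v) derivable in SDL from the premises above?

Yes

Premise 7 gives O(s).
The contrapositive of premise 4 (O(t ⊃ ~s)) is O(s ⊃ ~t), and O(s) is already established, so O(~t).
Premise 6 is O(~t ⊃ ~d); since O(~t), deontic closure gives O(~d).
Premise 1, O(v ⊃ d), contraposes to O(~d ⊃ ~v); with O(~d) we get O(~v).
Premises 2, 3, 5 do not contribute to this derivation.
So O(~v) holds, i.e. F(v). The claim follows.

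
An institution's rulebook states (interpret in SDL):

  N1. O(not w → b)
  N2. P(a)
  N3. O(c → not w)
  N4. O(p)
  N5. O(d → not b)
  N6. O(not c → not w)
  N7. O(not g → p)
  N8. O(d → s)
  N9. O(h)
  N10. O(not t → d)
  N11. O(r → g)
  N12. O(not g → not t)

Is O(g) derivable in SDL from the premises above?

Premises 3 and 6 are O(c → not w) and O(not c → not w); every ideal world satisfies c or not c, so in either case not w holds — hence O(not w).
From O(not w) and premise 1, O(not w → b), we obtain O(b).
The contrapositive of premise 5 (O(d → not b)) is O(b → not d), and O(b) is already established, so O(not d).
The contrapositive of premise 10 (O(not t → d)) is O(not d → t), and O(not d) is already established, so O(t).
Premise 12 is O(not g → not t); contrapositively O(t → g). Since O(t) holds, K gives O(g).
Premises 2, 4, 7, 8, 9, 11 do not contribute to this derivation.
So O(g) follows.

Yes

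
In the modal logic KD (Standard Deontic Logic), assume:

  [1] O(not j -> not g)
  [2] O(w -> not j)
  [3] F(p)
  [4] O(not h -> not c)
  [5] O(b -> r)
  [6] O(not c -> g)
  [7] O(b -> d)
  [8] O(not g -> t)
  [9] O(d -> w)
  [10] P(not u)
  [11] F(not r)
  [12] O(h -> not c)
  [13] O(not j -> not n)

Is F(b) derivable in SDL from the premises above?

Yes

By case analysis on h: premise 12 gives O(h -> not c) and premise 4 gives O(not h -> not c), so O(not c) either way.
With premise 6, O(not c -> g), the K-axiom yields O(g).
The contrapositive of premise 1 (O(not j -> not g)) is O(g -> j), and O(g) is already established, so O(j).
Premise 2, O(w -> not j), contraposes to O(j -> not w); with O(j) we get O(not w).
The contrapositive of premise 9 (O(d -> w)) is O(not w -> not d), and O(not w) is already established, so O(not d).
Premise 7 is O(b -> d); contrapositively O(not d -> not b). Since O(not d) holds, K gives O(not b).
Premises 3, 5, 8, 10, 11, 13 do not contribute to this derivation.
So O(not b) holds, i.e. F(b). The claim follows.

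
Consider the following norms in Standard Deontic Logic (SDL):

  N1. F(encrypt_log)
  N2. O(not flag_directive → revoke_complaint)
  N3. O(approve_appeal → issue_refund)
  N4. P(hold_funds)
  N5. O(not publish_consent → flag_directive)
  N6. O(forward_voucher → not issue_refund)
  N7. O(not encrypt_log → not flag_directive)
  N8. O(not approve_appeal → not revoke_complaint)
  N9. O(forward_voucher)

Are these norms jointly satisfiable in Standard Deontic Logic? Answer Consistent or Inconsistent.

Inconsistent

Premise 9 states O(forward_voucher) outright.
From O(forward_voucher) and premise 6, O(forward_voucher → not issue_refund), we obtain O(not issue_refund).
The contrapositive of premise 3 (O(approve_appeal → issue_refund)) is O(not issue_refund → not approve_appeal), and O(not issue_refund) is already established, so O(not approve_appeal).
From O(not approve_appeal) and premise 8, O(not approve_appeal → not revoke_complaint), we obtain O(not revoke_complaint).
The contrapositive of premise 2 (O(not flag_directive → revoke_complaint)) is O(not revoke_complaint → flag_directive), and O(not revoke_complaint) is already established, so O(flag_directive).
Premise 7, O(not encrypt_log → not flag_directive), contraposes to O(flag_directive → encrypt_log); with O(flag_directive) we get O(encrypt_log).
Yet premise 1 is F(encrypt_log), i.e. O(not encrypt_log).
We now have both O(encrypt_log) and O(not encrypt_log) — encrypt_log is simultaneously obligatory and forbidden, violating the D-axiom.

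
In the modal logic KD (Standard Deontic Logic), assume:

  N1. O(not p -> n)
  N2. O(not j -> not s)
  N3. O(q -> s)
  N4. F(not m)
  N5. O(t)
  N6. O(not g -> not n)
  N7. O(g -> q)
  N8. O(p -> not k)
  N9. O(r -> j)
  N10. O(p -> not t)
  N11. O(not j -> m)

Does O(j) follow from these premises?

Premise 5 gives O(t).
Premise 10 is O(p -> not t); contrapositively O(t -> not p). Since O(t) holds, K gives O(not p).
From O(not p) and premise 1, O(not p -> n), we obtain O(n).
Premise 6, O(not g -> not n), contraposes to O(n -> g); with O(n) we get O(g).
With premise 7, O(g -> q), the K-axiom yields O(q).
With premise 3, O(q -> s), the K-axiom yields O(s).
The contrapositive of premise 2 (O(not j -> not s)) is O(s -> j), and O(s) is already established, so O(j).
Premises 4, 8, 9, 11 do not contribute to this derivation.
So O(j) follows.

Yes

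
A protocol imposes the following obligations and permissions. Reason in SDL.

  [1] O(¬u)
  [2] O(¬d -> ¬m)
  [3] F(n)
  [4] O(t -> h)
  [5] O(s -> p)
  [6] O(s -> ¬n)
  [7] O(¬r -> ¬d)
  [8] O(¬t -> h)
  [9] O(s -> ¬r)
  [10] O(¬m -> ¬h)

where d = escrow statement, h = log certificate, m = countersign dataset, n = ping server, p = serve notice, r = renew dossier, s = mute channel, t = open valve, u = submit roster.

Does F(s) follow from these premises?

Yes

By case analysis on ¬t: premise 8 gives O(¬t -> h) and premise 4 gives O(t -> h), so O(h) either way.
The contrapositive of premise 10 (O(¬m -> ¬h)) is O(h -> m), and O(h) is already established, so O(m).
The contrapositive of premise 2 (O(¬d -> ¬m)) is O(m -> d), and O(m) is already established, so O(d).
The contrapositive of premise 7 (O(¬r -> ¬d)) is O(d -> r), and O(d) is already established, so O(r).
Premise 9 is O(s -> ¬r); contrapositively O(r -> ¬s). Since O(r) holds, K gives O(¬s).
Premises 1, 3, 5, 6 do not contribute to this derivation.
So O(¬s) holds, i.e. F(s). The claim follows.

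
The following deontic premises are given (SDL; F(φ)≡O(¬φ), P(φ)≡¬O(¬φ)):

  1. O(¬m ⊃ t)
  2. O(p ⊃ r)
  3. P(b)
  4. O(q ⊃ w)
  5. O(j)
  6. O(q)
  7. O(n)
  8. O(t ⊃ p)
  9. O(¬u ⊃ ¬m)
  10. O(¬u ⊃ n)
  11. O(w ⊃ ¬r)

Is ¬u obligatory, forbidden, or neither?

From premise 6 we have O(q).
From O(q) and premise 4, O(q ⊃ w), we obtain O(w).
Applying K to premise 11 (O(w ⊃ ¬r)) and O(w) yields O(¬r).
Premise 2 is O(p ⊃ r); contrapositively O(¬r ⊃ ¬p). Since O(¬r) holds, K gives O(¬p).
Premise 8 is O(t ⊃ p); contrapositively O(¬p ⊃ ¬t). Since O(¬p) holds, K gives O(¬t).
Premise 1, O(¬m ⊃ t), contraposes to O(¬t ⊃ m); with O(¬t) we get O(m).
The contrapositive of premise 9 (O(¬u ⊃ ¬m)) is O(m ⊃ u), and O(m) is already established, so O(u).
Premises 3, 5, 7, 10 do not contribute to this derivation.
Thus O(u), which is F(¬u): ¬u is forbidden.

Forbidden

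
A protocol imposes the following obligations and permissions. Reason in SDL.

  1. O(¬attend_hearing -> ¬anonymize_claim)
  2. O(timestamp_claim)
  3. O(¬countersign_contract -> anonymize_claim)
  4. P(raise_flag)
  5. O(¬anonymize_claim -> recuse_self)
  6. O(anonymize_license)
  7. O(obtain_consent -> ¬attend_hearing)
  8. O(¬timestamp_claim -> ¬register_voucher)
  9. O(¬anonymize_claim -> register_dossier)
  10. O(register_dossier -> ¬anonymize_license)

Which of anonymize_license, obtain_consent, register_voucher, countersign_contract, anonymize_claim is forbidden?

Premise 6 gives O(anonymize_license).
Premise 10, O(register_dossier -> ¬anonymize_license), contraposes to O(anonymize_license -> ¬register_dossier); with O(anonymize_license) we get O(¬register_dossier).
The contrapositive of premise 9 (O(¬anonymize_claim -> register_dossier)) is O(¬register_dossier -> anonymize_claim), and O(¬register_dossier) is already established, so O(anonymize_claim).
Premise 1, O(¬attend_hearing -> ¬anonymize_claim), contraposes to O(anonymize_claim -> attend_hearing); with O(anonymize_claim) we get O(attend_hearing).
Premise 7 is O(obtain_consent -> ¬attend_hearing); contrapositively O(attend_hearing -> ¬obtain_consent). Since O(attend_hearing) holds, K gives O(¬obtain_consent).
So O(¬obtain_consent) holds, i.e. obtain_consent is forbidden. None of the other listed options is forbidden under the premises.

obtain_consent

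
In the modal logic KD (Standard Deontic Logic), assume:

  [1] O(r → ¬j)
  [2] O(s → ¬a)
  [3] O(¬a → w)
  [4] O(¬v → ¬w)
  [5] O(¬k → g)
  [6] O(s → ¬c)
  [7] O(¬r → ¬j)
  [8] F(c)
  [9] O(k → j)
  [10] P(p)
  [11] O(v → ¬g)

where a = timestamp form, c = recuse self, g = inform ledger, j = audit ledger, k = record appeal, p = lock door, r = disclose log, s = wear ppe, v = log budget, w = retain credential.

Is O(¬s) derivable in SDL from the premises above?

Yes

By case analysis on ¬r: premise 7 gives O(¬r → ¬j) and premise 1 gives O(r → ¬j), so O(¬j) either way.
Premise 9, O(k → j), contraposes to O(¬j → ¬k); with O(¬j) we get O(¬k).
Applying K to premise 5 (O(¬k → g)) and O(¬k) yields O(g).
The contrapositive of premise 11 (O(v → ¬g)) is O(g → ¬v), and O(g) is already established, so O(¬v).
Applying K to premise 4 (O(¬v → ¬w)) and O(¬v) yields O(¬w).
The contrapositive of premise 3 (O(¬a → w)) is O(¬w → a), and O(¬w) is already established, so O(a).
The contrapositive of premise 2 (O(s → ¬a)) is O(a → ¬s), and O(a) is already established, so O(¬s).
Premises 6, 8, 10 do not contribute to this derivation.
So O(¬s) follows.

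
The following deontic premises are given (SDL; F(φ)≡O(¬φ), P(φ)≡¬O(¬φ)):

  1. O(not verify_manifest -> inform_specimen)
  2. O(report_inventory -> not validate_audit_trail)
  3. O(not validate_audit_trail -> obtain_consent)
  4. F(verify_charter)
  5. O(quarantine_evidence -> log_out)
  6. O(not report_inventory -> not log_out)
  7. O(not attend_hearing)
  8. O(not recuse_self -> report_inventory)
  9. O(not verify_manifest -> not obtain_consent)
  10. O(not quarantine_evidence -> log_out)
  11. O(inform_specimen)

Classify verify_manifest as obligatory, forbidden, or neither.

Obligatory

By case analysis on not quarantine_evidence: premise 10 gives O(not quarantine_evidence -> log_out) and premise 5 gives O(quarantine_evidence -> log_out), so O(log_out) either way.
Premise 6, O(not report_inventory -> not log_out), contraposes to O(log_out -> report_inventory); with O(log_out) we get O(report_inventory).
From O(report_inventory) and premise 2, O(report_inventory -> not validate_audit_trail), we obtain O(not validate_audit_trail).
With premise 3, O(not validate_audit_trail -> obtain_consent), the K-axiom yields O(obtain_consent).
The contrapositive of premise 9 (O(not verify_manifest -> not obtain_consent)) is O(obtain_consent -> verify_manifest), and O(obtain_consent) is already established, so O(verify_manifest).
Premises 1, 4, 7, 8, 11 do not contribute to this derivation.
Hence verify_manifest is obligatory.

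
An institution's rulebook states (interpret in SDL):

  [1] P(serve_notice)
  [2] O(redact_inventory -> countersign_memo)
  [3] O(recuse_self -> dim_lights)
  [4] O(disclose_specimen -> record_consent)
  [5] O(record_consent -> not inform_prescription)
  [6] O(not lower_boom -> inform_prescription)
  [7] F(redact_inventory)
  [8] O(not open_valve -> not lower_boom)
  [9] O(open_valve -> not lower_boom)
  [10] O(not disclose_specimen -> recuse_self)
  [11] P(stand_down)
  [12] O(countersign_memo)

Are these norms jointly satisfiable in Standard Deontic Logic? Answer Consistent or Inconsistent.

Premise 2 is O(redact_inventory -> countersign_memo); even if O(countersign_memo) held, inferring O(redact_inventory) would be affirming the consequent — invalid.
So O(redact_inventory) is not derivable, and the apparent clash with O(not redact_inventory) does not arise.
A world satisfying every obligation exists (e.g. countersign_memo=true, dim_lights=true, disclose_specimen=false, inform_prescription=true, lower_boom=false, open_valve=false, record_consent=false, recuse_self=true, redact_inventory=false, serve_notice=false, stand_down=false); no atom is both obligatory and forbidden, so the set is consistent.

Consistent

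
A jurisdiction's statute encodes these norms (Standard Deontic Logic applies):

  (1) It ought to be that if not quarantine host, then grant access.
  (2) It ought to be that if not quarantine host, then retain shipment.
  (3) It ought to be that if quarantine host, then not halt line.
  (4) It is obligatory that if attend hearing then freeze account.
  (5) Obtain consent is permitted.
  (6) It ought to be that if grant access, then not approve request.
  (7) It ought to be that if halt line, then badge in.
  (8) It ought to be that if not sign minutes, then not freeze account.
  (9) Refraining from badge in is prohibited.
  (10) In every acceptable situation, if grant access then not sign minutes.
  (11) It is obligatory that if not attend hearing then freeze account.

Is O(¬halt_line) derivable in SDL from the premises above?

Yes

By case analysis on attend_hearing: premise 4 gives O(attend_hearing → freeze_account) and premise 11 gives O(¬attend_hearing → freeze_account), so O(freeze_account) either way.
The contrapositive of premise 8 (O(¬sign_minutes → ¬freeze_account)) is O(freeze_account → sign_minutes), and O(freeze_account) is already established, so O(sign_minutes).
The contrapositive of premise 10 (O(grant_access → ¬sign_minutes)) is O(sign_minutes → ¬grant_access), and O(sign_minutes) is already established, so O(¬grant_access).
The contrapositive of premise 1 (O(¬quarantine_host → grant_access)) is O(¬grant_access → quarantine_host), and O(¬grant_access) is already established, so O(quarantine_host).
From O(quarantine_host) and premise 3, O(quarantine_host → ¬halt_line), we obtain O(¬halt_line).
Premises 2, 5, 6, 7, 9 do not contribute to this derivation.
So O(¬halt_line) follows.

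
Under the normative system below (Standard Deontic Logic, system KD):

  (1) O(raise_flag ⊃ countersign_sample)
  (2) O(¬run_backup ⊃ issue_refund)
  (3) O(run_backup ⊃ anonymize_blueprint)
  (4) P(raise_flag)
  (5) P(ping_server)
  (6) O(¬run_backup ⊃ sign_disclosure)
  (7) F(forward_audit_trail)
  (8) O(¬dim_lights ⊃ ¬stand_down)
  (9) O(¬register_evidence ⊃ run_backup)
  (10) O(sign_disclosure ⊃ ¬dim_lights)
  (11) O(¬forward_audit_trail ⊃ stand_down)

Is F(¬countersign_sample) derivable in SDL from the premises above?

No

Premise 1 is O(raise_flag ⊃ countersign_sample), but O(raise_flag) is not derivable from the premises (the permission P(raise_flag) asserts only ¬O(¬raise_flag), not O(raise_flag)), so it does not yield O(countersign_sample).
No other premise forces O(countersign_sample). An ideal world satisfying every premise can still have ¬countersign_sample true, so F(¬countersign_sample) is not derivable.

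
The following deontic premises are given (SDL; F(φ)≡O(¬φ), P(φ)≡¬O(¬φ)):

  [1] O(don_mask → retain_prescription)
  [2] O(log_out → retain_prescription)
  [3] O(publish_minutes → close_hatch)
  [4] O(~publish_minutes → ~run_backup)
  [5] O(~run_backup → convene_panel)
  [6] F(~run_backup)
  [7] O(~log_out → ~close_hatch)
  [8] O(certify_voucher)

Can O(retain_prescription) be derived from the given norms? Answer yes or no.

Yes

Premise 6 is F(~run_backup), i.e. O(run_backup).
Premise 4 is O(~publish_minutes → ~run_backup); contrapositively O(run_backup → publish_minutes). Since O(run_backup) holds, K gives O(publish_minutes).
With premise 3, O(publish_minutes → close_hatch), the K-axiom yields O(close_hatch).
Premise 7 is O(~log_out → ~close_hatch); contrapositively O(close_hatch → log_out). Since O(close_hatch) holds, K gives O(log_out).
From O(log_out) and premise 2, O(log_out → retain_prescription), we obtain O(retain_prescription).
Premises 1, 5, 8 do not contribute to this derivation.
So O(retain_prescription) follows.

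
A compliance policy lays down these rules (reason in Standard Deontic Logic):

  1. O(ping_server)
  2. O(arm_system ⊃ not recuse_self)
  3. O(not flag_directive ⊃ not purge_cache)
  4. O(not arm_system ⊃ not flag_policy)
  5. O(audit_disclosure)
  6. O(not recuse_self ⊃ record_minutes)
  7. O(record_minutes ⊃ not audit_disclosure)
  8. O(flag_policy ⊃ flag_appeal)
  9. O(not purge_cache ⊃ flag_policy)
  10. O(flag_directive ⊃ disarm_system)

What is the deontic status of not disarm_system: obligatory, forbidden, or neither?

Premise 5 states O(audit_disclosure) outright.
Premise 7, O(record_minutes ⊃ not audit_disclosure), contraposes to O(audit_disclosure ⊃ not record_minutes); with O(audit_disclosure) we get O(not record_minutes).
Premise 6 is O(not recuse_self ⊃ record_minutes); contrapositively O(not record_minutes ⊃ recuse_self). Since O(not record_minutes) holds, K gives O(recuse_self).
Premise 2 is O(arm_system ⊃ not recuse_self); contrapositively O(recuse_self ⊃ not arm_system). Since O(recuse_self) holds, K gives O(not arm_system).
With premise 4, O(not arm_system ⊃ not flag_policy), the K-axiom yields O(not flag_policy).
The contrapositive of premise 9 (O(not purge_cache ⊃ flag_policy)) is O(not flag_policy ⊃ purge_cache), and O(not flag_policy) is already established, so O(purge_cache).
Premise 3, O(not flag_directive ⊃ not purge_cache), contraposes to O(purge_cache ⊃ flag_directive); with O(purge_cache) we get O(flag_directive).
With premise 10, O(flag_directive ⊃ disarm_system), the K-axiom yields O(disarm_system).
Premises 1, 8 do not contribute to this derivation.
Thus O(disarm_system), which is F(not disarm_system): not disarm_system is forbidden.

Forbidden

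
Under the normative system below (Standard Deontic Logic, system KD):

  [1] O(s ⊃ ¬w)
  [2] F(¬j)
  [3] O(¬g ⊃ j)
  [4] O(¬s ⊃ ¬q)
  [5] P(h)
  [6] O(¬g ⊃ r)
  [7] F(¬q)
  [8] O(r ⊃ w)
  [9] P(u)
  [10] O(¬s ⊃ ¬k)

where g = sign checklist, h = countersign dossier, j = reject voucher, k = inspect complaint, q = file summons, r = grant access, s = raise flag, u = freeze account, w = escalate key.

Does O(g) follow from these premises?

Yes

F(¬q) at premise 7 means O(q).
The contrapositive of premise 4 (O(¬s ⊃ ¬q)) is O(q ⊃ s), and O(q) is already established, so O(s).
With premise 1, O(s ⊃ ¬w), the K-axiom yields O(¬w).
The contrapositive of premise 8 (O(r ⊃ w)) is O(¬w ⊃ ¬r), and O(¬w) is already established, so O(¬r).
Premise 6, O(¬g ⊃ r), contraposes to O(¬r ⊃ g); with O(¬r) we get O(g).
Premises 2, 3, 5, 9, 10 do not contribute to this derivation.
So O(g) follows.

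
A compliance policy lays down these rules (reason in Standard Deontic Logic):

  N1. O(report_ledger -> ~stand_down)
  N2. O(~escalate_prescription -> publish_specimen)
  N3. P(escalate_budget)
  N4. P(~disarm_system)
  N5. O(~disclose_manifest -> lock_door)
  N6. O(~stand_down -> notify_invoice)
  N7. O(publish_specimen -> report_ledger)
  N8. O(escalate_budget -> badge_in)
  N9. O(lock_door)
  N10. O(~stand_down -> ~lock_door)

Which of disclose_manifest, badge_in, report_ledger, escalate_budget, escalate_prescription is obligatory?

From premise 9 we have O(lock_door).
The contrapositive of premise 10 (O(~stand_down -> ~lock_door)) is O(lock_door -> stand_down), and O(lock_door) is already established, so O(stand_down).
The contrapositive of premise 1 (O(report_ledger -> ~stand_down)) is O(stand_down -> ~report_ledger), and O(stand_down) is already established, so O(~report_ledger).
Premise 7 is O(publish_specimen -> report_ledger); contrapositively O(~report_ledger -> ~publish_specimen). Since O(~report_ledger) holds, K gives O(~publish_specimen).
Premise 2, O(~escalate_prescription -> publish_specimen), contraposes to O(~publish_specimen -> escalate_prescription); with O(~publish_specimen) we get O(escalate_prescription).
So O(escalate_prescription) holds — escalate_prescription is obligatory. None of the other listed options is made obligatory by any chain of premises.

escalate_prescription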